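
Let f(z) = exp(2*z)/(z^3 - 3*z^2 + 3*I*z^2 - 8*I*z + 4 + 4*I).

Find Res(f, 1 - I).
Write f(z) = P(z)/Q(z) with P(z) = exp(2*z) and Q(z) = z^3 - 3*z^2 + 3*I*z^2 - 8*I*z + 4 + 4*I.
The denominator factors as Q(z) = (z - 1 + I)*(z + 2*I)*(z - 2), so z = 1 - I is a simple zero of Q and P is analytic there; z = 1 - I is therefore a simple pole and
  Res(f, z₀) = P(z₀)/Q'(z₀).

Q'(z) = 3*z^2 - 6*z + 6*I*z - 8*I, so Q'(1 - I) = -2*I.
P(1 - I) = exp(2 - 2*I).

Res(f, 1 - I) = (exp(2 - 2*I))/(-2*I) = I*exp(2 - 2*I)/2

Final answer: I*exp(2 - 2*I)/2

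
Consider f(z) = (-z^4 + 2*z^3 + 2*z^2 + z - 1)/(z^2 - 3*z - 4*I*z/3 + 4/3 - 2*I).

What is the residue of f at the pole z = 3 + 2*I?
Write f(z) = P(z)/Q(z) with P(z) = -z^4 + 2*z^3 + 2*z^2 + z - 1 and Q(z) = z^2 - 3*z - 4*I*z/3 + 4/3 - 2*I.
The denominator factors as Q(z) = (z + 2*I/3)*(z - 3 - 2*I), so z = 3 + 2*I is a simple zero of Q and P is analytic there; z = 3 + 2*I is therefore a simple pole and
  Res(f, z₀) = P(z₀)/Q'(z₀).

Q'(z) = 2*z - 3 - 4*I/3, so Q'(3 + 2*I) = 3 + 8*I/3.
P(3 + 2*I) = 113 - 2*I.

Res(f, 3 + 2*I) = (113 - 2*I)/(3 + 8*I/3) = 3003/145 - 2766*I/145

Final answer: 3003/145 - 2766*I/145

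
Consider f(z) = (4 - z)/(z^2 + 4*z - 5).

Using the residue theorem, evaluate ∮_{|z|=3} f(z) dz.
By the residue theorem, ∮_C f(z) dz = 2πi · (sum of the residues of f at the poles inside |z| = 3).

The denominator factors as (z - 1)*(z + 5), so the singularities of f are simple poles at z = 1, z = -5.
  |1|² = 1 < 9 = 3², so this pole is inside the contour.
  |-5|² = 25 > 9 = 3², so this pole is outside the contour.

With P(z) = 4 - z and Q(z) = z^2 + 4*z - 5, each pole is simple, so Res(f, z₀) = P(z₀)/Q'(z₀) with Q'(z) = 2*z + 4.
  Res(f, 1) = P(1)/Q'(1) = (3)/(6) = 1/2

∮_C f(z) dz = 2πi · (1/2) = I*pi

Final answer: I*pi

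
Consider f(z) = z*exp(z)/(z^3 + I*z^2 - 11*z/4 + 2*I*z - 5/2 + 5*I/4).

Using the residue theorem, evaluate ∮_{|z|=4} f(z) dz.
By the residue theorem, ∮_C f(z) dz = 2πi · (sum of the residues of f at the poles inside |z| = 4).

The denominator factors as (z - 2 + I)*(z + 1 - I/2)*(z + 1 + I/2), so the singularities of f are simple poles at z = 2 - I, z = -1 + I/2, z = -1 - I/2.
  |2 - I|² = 5 < 16 = 4², so this pole is inside the contour.
  |-1 + I/2|² = 5/4 < 16 = 4², so this pole is inside the contour.
  |-1 - I/2|² = 5/4 < 16 = 4², so this pole is inside the contour.

With P(z) = z*exp(z) and Q(z) = z^3 + I*z^2 - 11*z/4 + 2*I*z - 5/2 + 5*I/4, each pole is simple, so Res(f, z₀) = P(z₀)/Q'(z₀) with Q'(z) = 3*z^2 + 2*I*z - 11/4 + 2*I.
  Res(f, 2 - I) = P(2 - I)/Q'(2 - I) = ((2 - I)*exp(2 - I))/(33/4 - 6*I) = (8/37 + 4*I/111)*exp(2 - I)
  Res(f, -1 + I/2) = P(-1 + I/2)/Q'(-1 + I/2) = ((-1 + I/2)*exp(-1 + I/2))/(-3/2 - 3*I) = -I*exp(-1 + I/2)/3
  Res(f, -1 - I/2) = P(-1 - I/2)/Q'(-1 - I/2) = ((-1 - I/2)*exp(-1 - I/2))/(1/2 + 3*I) = (-8/37 + 11*I/37)*exp(-1 - I/2)

Sum of residues inside C: (8/37 + 4*I/111)*exp(2 - I) - I*exp(-1 + I/2)/3 + (-8/37 + 11*I/37)*exp(-1 - I/2)
∮_C f(z) dz = 2πi · ((8/37 + 4*I/111)*exp(2 - I) - I*exp(-1 + I/2)/3 + (-8/37 + 11*I/37)*exp(-1 - I/2)) = pi*(-22/37 - 16*I/37)*exp(-1 - I/2) + 2*pi*exp(-1 + I/2)/3 + pi*(-8/111 + 16*I/37)*exp(2 - I)

Final answer: pi*(-22/37 - 16*I/37)*exp(-1 - I/2) + 2*pi*exp(-1 + I/2)/3 + pi*(-8/111 + 16*I/37)*exp(2 - I)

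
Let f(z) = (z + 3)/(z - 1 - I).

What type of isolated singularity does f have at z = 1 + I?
Write f(z) = g(z)/(z - 1 - I) with g(z) = z + 3.
g is entire and g(1 + I) = 4 + I ≠ 0, so no factor of (z - 1 - I) cancels: the Laurent expansion of f about z = 1 + I starts at the power -1, i.e. lim_{z→z₀} (z - z₀) f(z) = 4 + I is finite and nonzero.
So z = 1 + I is a pole of order 1.

Final answer: pole of order 1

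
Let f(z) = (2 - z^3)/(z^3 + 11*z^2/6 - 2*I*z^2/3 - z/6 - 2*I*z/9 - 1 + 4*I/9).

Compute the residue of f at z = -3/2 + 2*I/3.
Write f(z) = P(z)/Q(z) with P(z) = 2 - z^3 and Q(z) = z^3 + 11*z^2/6 - 2*I*z^2/3 - z/6 - 2*I*z/9 - 1 + 4*I/9.
The denominator factors as Q(z) = (z + 3/2 - 2*I/3)*(z - 2/3)*(z + 1), so z = -3/2 + 2*I/3 is a simple zero of Q and P is analytic there; z = -3/2 + 2*I/3 is therefore a simple pole and
  Res(f, z₀) = P(z₀)/Q'(z₀).

Q'(z) = 3*z^2 + 11*z/3 - 4*I*z/3 - 1/6 - 2*I/9, so Q'(-3/2 + 2*I/3) = 23/36 - 16*I/9.
P(-3/2 + 2*I/3) = 27/8 - 227*I/54.

Res(f, -3/2 + 2*I/3) = (27/8 - 227*I/54)/(23/36 - 16*I/9) = 74879/27750 + 12886*I/13875

Final answer: 74879/27750 + 12886*I/13875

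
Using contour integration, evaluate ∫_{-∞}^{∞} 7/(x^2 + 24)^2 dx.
Let f(z) = 7/(z^2 + 24)^2. The denominator has no real zeros and deg Q - deg P = 4 ≥ 2, so the integral of f over the upper semicircle |z| = R tends to 0 as R → ∞. Closing the contour in the upper half-plane,
  ∫_{-∞}^{∞} f(x) dx = 2πi · Σ Res(f, z_k)  over the poles with Im z_k > 0.

Zeros of the denominator: z^2 + 24 = 0 gives z = ±2*sqrt(6)*I.
Upper half-plane: z = 2*sqrt(6)*I (a pole of order 2).

Write f(z) = g(z)/(z - 2*sqrt(6)*I)^2 with g(z) = 7/(z + 2*sqrt(6)*I)^2. For a double pole, Res(f, z₀) = g'(z₀):
  g'(z) = -14/(z + 2*sqrt(6)*I)^3
  Res(f, 2*sqrt(6)*I) = g'(2*sqrt(6)*I) = -7*sqrt(6)*I/1152

∫_{-∞}^{∞} f(x) dx = 2πi · (-7*sqrt(6)*I/1152) = 7*sqrt(6)*pi/576

Final answer: 7*sqrt(6)*pi/576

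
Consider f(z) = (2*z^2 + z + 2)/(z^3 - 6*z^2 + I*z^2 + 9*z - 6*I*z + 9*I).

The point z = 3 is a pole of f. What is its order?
Factor the denominator:
  z^3 - 6*z^2 + I*z^2 + 9*z - 6*I*z + 9*I = (z - 3)^2*(z + I)

The numerator P(z) = 2*z^2 + z + 2 has P(3) = 23 ≠ 0, so no factor of (z - 3) cancels.
Near z = 3 we can therefore write f(z) = g(z)/(z - 3)^2 with g analytic at 3 and g(3) ≠ 0 (g is the numerator divided by the remaining denominator factors).

Hence z = 3 is a pole of order 2.

Final answer: 2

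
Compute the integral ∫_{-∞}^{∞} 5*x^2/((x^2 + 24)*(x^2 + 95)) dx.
Let f(z) = 5*z^2/((z^2 + 24)*(z^2 + 95)). The denominator has no real zeros and deg Q - deg P = 2 ≥ 2, so the integral of f over the upper semicircle |z| = R tends to 0 as R → ∞. Closing the contour in the upper half-plane,
  ∫_{-∞}^{∞} f(x) dx = 2πi · Σ Res(f, z_k)  over the poles with Im z_k > 0.

Zeros of the denominator: z^2 + 24 = 0 gives z = ±2*sqrt(6)*I; z^2 + 95 = 0 gives z = ±sqrt(95)*I.
Upper half-plane: z = 2*sqrt(6)*I, z = sqrt(95)*I (simple).

Each pole is a simple zero of Q(z) = z^4 + 119*z^2 + 2280, so Res(f, z₀) = P(z₀)/Q'(z₀) with P(z) = 5*z^2, Q'(z) = 4*z^3 + 238*z:
  Res(f, 2*sqrt(6)*I) = (-120)/(284*sqrt(6)*I) = 5*sqrt(6)*I/71
  Res(f, sqrt(95)*I) = (-475)/(-142*sqrt(95)*I) = -5*sqrt(95)*I/142

Sum of residues: 5*I*(-sqrt(95) + 2*sqrt(6))/142
∫_{-∞}^{∞} f(x) dx = 2πi · (5*I*(-sqrt(95) + 2*sqrt(6))/142) = 5*pi*(-2*sqrt(6) + sqrt(95))/71

Final answer: 5*pi*(-2*sqrt(6) + sqrt(95))/71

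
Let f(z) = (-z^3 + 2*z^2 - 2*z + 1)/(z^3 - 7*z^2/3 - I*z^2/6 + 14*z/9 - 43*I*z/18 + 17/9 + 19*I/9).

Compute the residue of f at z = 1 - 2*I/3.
-404/3075 + 64*I/1025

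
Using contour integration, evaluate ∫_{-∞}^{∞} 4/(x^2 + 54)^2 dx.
Let f(z) = 4/(z^2 + 54)^2. The denominator has no real zeros and deg Q - deg P = 4 ≥ 2, so the integral of f over the upper semicircle |z| = R tends to 0 as R → ∞. Closing the contour in the upper half-plane,
  ∫_{-∞}^{∞} f(x) dx = 2πi · Σ Res(f, z_k)  over the poles with Im z_k > 0.

Zeros of the denominator: z^2 + 54 = 0 gives z = ±3*sqrt(6)*I.
Upper half-plane: z = 3*sqrt(6)*I (a pole of order 2).

Write f(z) = g(z)/(z - 3*sqrt(6)*I)^2 with g(z) = 4/(z + 3*sqrt(6)*I)^2. For a double pole, Res(f, z₀) = g'(z₀):
  g'(z) = -8/(z + 3*sqrt(6)*I)^3
  Res(f, 3*sqrt(6)*I) = g'(3*sqrt(6)*I) = -sqrt(6)*I/972

∫_{-∞}^{∞} f(x) dx = 2πi · (-sqrt(6)*I/972) = sqrt(6)*pi/486

Final answer: sqrt(6)*pi/486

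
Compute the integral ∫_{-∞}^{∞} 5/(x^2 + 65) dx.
sqrt(65)*pi/13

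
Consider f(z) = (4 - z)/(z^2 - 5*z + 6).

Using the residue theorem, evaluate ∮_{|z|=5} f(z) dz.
By the residue theorem, ∮_C f(z) dz = 2πi · (sum of the residues of f at the poles inside |z| = 5).

The denominator factors as (z - 3)*(z - 2), so the singularities of f are simple poles at z = 3, z = 2.
  |3|² = 9 < 25 = 5², so this pole is inside the contour.
  |2|² = 4 < 25 = 5², so this pole is inside the contour.

With P(z) = 4 - z and Q(z) = z^2 - 5*z + 6, each pole is simple, so Res(f, z₀) = P(z₀)/Q'(z₀) with Q'(z) = 2*z - 5.
  Res(f, 3) = P(3)/Q'(3) = (1)/(1) = 1
  Res(f, 2) = P(2)/Q'(2) = (2)/(-1) = -2

Sum of residues inside C: -1
∮_C f(z) dz = 2πi · (-1) = -2*I*pi

Final answer: -2*I*pi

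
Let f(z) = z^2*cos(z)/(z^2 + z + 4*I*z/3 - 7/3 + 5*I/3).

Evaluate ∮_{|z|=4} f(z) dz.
By the residue theorem, ∮_C f(z) dz = 2πi · (sum of the residues of f at the poles inside |z| = 4).

The denominator factors as (z - 1 + I)*(z + 2 + I/3), so the singularities of f are simple poles at z = 1 - I, z = -2 - I/3.
  |1 - I|² = 2 < 16 = 4², so this pole is inside the contour.
  |-2 - I/3|² = 37/9 < 16 = 4², so this pole is inside the contour.

With P(z) = z^2*cos(z) and Q(z) = z^2 + z + 4*I*z/3 - 7/3 + 5*I/3, each pole is simple, so Res(f, z₀) = P(z₀)/Q'(z₀) with Q'(z) = 2*z + 1 + 4*I/3.
  Res(f, 1 - I) = P(1 - I)/Q'(1 - I) = (-2*I*cos(1 - I))/(3 - 2*I/3) = (12/85 - 54*I/85)*cos(1 - I)
  Res(f, -2 - I/3) = P(-2 - I/3)/Q'(-2 - I/3) = ((35/9 + 4*I/3)*cos(2 + I/3))/(-3 + 2*I/3) = (-97/85 - 178*I/255)*cos(2 + I/3)

Sum of residues inside C: (12/85 - 54*I/85)*cos(1 - I) + (-97/85 - 178*I/255)*cos(2 + I/3)
∮_C f(z) dz = 2πi · ((12/85 - 54*I/85)*cos(1 - I) + (-97/85 - 178*I/255)*cos(2 + I/3)) = pi*(356/255 - 194*I/85)*cos(2 + I/3) + pi*(108/85 + 24*I/85)*cos(1 - I)

Final answer: pi*(356/255 - 194*I/85)*cos(2 + I/3) + pi*(108/85 + 24*I/85)*cos(1 - I)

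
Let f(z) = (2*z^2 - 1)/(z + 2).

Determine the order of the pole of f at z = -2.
Factor the denominator:
  z + 2 = (z + 2)

The numerator P(z) = 2*z^2 - 1 has P(-2) = 7 ≠ 0, so no factor of (z + 2) cancels.
Near z = -2 we can therefore write f(z) = g(z)/(z + 2) with g analytic at -2 and g(-2) ≠ 0 (g is just the numerator).

Hence z = -2 is a pole of order 1.

Final answer: 1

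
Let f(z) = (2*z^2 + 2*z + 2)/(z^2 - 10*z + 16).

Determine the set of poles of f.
The singularities of f are the zeros of the denominator. Factoring,
  z^2 - 10*z + 16 = (z - 8)*(z - 2)
so the candidates are z = 8, z = 2.

Check the numerator P(z) = 2*z^2 + 2*z + 2 at each one:
  P(8) = 146 ≠ 0, so z = 8 is a (simple) pole.
  P(2) = 14 ≠ 0, so z = 2 is a (simple) pole.

Poles of f: {2, 8}

Final answer: {2, 8}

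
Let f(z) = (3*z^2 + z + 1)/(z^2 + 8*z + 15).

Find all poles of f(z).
The singularities of f are the zeros of the denominator. Factoring,
  z^2 + 8*z + 15 = (z + 5)*(z + 3)
so the candidates are z = -5, z = -3.

Check the numerator P(z) = 3*z^2 + z + 1 at each one:
  P(-5) = 71 ≠ 0, so z = -5 is a (simple) pole.
  P(-3) = 25 ≠ 0, so z = -3 is a (simple) pole.

Poles of f: {-5, -3}

Final answer: {-5, -3}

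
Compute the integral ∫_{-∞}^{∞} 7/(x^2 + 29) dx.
Let f(z) = 7/(z^2 + 29). The denominator has no real zeros and deg Q - deg P = 2 ≥ 2, so the integral of f over the upper semicircle |z| = R tends to 0 as R → ∞. Closing the contour in the upper half-plane,
  ∫_{-∞}^{∞} f(x) dx = 2πi · Σ Res(f, z_k)  over the poles with Im z_k > 0.

Zeros of the denominator: z^2 + 29 = 0 gives z = ±sqrt(29)*I.
Upper half-plane: z = sqrt(29)*I (simple).

Each pole is a simple zero of Q(z) = z^2 + 29, so Res(f, z₀) = P(z₀)/Q'(z₀) with P(z) = 7, Q'(z) = 2*z:
  Res(f, sqrt(29)*I) = (7)/(2*sqrt(29)*I) = -7*sqrt(29)*I/58

∫_{-∞}^{∞} f(x) dx = 2πi · (-7*sqrt(29)*I/58) = 7*sqrt(29)*pi/29

Final answer: 7*sqrt(29)*pi/29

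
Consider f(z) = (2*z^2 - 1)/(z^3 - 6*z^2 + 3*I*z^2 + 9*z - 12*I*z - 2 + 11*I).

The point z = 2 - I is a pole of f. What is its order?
Factor the denominator:
  z^3 - 6*z^2 + 3*I*z^2 + 9*z - 12*I*z - 2 + 11*I = (z - 2 + I)^3

The numerator P(z) = 2*z^2 - 1 has P(2 - I) = 5 - 8*I ≠ 0, so no factor of (z - 2 + I) cancels.
Near z = 2 - I we can therefore write f(z) = g(z)/(z - 2 + I)^3 with g analytic at 2 - I and g(2 - I) ≠ 0 (g is just the numerator).

Hence z = 2 - I is a pole of order 3.

Final answer: 3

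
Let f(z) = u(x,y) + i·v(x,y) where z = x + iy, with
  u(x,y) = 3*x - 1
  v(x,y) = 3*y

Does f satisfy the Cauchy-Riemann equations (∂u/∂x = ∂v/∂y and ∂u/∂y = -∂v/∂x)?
∂u/∂x = 3
∂v/∂y = 3
∂u/∂y = 0
∂v/∂x = 0
∂u/∂x = ∂v/∂y and ∂u/∂y = -∂v/∂x hold identically; f is analytic.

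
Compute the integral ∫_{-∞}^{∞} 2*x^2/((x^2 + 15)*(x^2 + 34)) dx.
Let f(z) = 2*z^2/((z^2 + 15)*(z^2 + 34)). The denominator has no real zeros and deg Q - deg P = 2 ≥ 2, so the integral of f over the upper semicircle |z| = R tends to 0 as R → ∞. Closing the contour in the upper half-plane,
  ∫_{-∞}^{∞} f(x) dx = 2πi · Σ Res(f, z_k)  over the poles with Im z_k > 0.

Zeros of the denominator: z^2 + 15 = 0 gives z = ±sqrt(15)*I; z^2 + 34 = 0 gives z = ±sqrt(34)*I.
Upper half-plane: z = sqrt(15)*I, z = sqrt(34)*I (simple).

Each pole is a simple zero of Q(z) = z^4 + 49*z^2 + 510, so Res(f, z₀) = P(z₀)/Q'(z₀) with P(z) = 2*z^2, Q'(z) = 4*z^3 + 98*z:
  Res(f, sqrt(15)*I) = (-30)/(38*sqrt(15)*I) = sqrt(15)*I/19
  Res(f, sqrt(34)*I) = (-68)/(-38*sqrt(34)*I) = -sqrt(34)*I/19

Sum of residues: I*(-sqrt(34) + sqrt(15))/19
∫_{-∞}^{∞} f(x) dx = 2πi · (I*(-sqrt(34) + sqrt(15))/19) = 2*pi*(-sqrt(15) + sqrt(34))/19

Final answer: 2*pi*(-sqrt(15) + sqrt(34))/19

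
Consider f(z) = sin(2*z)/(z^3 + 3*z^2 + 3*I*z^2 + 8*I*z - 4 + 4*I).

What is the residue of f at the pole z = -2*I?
Write f(z) = P(z)/Q(z) with P(z) = sin(2*z) and Q(z) = z^3 + 3*z^2 + 3*I*z^2 + 8*I*z - 4 + 4*I.
The denominator factors as Q(z) = (z + 1 + I)*(z + 2)*(z + 2*I), so z = -2*I is a simple zero of Q and P is analytic there; z = -2*I is therefore a simple pole and
  Res(f, z₀) = P(z₀)/Q'(z₀).

Q'(z) = 3*z^2 + 6*z + 6*I*z + 8*I, so Q'(-2*I) = -4*I.
P(-2*I) = -I*sinh(4).

Res(f, -2*I) = (-I*sinh(4))/(-4*I) = sinh(4)/4

Final answer: sinh(4)/4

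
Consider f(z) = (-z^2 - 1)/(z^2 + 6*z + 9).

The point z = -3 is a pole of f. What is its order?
Factor the denominator:
  z^2 + 6*z + 9 = (z + 3)^2

The numerator P(z) = -z^2 - 1 has P(-3) = -10 ≠ 0, so no factor of (z + 3) cancels.
Near z = -3 we can therefore write f(z) = g(z)/(z + 3)^2 with g analytic at -3 and g(-3) ≠ 0 (g is just the numerator).

Hence z = -3 is a pole of order 2.

Final answer: 2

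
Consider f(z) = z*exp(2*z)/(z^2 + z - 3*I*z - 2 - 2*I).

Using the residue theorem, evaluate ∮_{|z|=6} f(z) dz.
By the residue theorem, ∮_C f(z) dz = 2πi · (sum of the residues of f at the poles inside |z| = 6).

The denominator factors as (z - 2*I)*(z + 1 - I), so the singularities of f are simple poles at z = 2*I, z = -1 + I.
  |2*I|² = 4 < 36 = 6², so this pole is inside the contour.
  |-1 + I|² = 2 < 36 = 6², so this pole is inside the contour.

With P(z) = z*exp(2*z) and Q(z) = z^2 + z - 3*I*z - 2 - 2*I, each pole is simple, so Res(f, z₀) = P(z₀)/Q'(z₀) with Q'(z) = 2*z + 1 - 3*I.
  Res(f, 2*I) = P(2*I)/Q'(2*I) = (2*I*exp(4*I))/(1 + I) = (1 + I)*exp(4*I)
  Res(f, -1 + I) = P(-1 + I)/Q'(-1 + I) = ((-1 + I)*exp(-2 + 2*I))/(-1 - I) = -I*exp(-2 + 2*I)

Sum of residues inside C: (1 + I)*exp(4*I) - I*exp(-2 + 2*I)
∮_C f(z) dz = 2πi · ((1 + I)*exp(4*I) - I*exp(-2 + 2*I)) = pi*(-2 + 2*I)*exp(4*I) + 2*pi*exp(-2 + 2*I)

Final answer: pi*(-2 + 2*I)*exp(4*I) + 2*pi*exp(-2 + 2*I)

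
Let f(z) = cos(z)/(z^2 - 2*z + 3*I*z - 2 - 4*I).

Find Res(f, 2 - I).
Write f(z) = P(z)/Q(z) with P(z) = cos(z) and Q(z) = z^2 - 2*z + 3*I*z - 2 - 4*I.
The denominator factors as Q(z) = (z + 2*I)*(z - 2 + I), so z = 2 - I is a simple zero of Q and P is analytic there; z = 2 - I is therefore a simple pole and
  Res(f, z₀) = P(z₀)/Q'(z₀).

Q'(z) = 2*z - 2 + 3*I, so Q'(2 - I) = 2 + I.
P(2 - I) = cos(2 - I).

Res(f, 2 - I) = (cos(2 - I))/(2 + I) = (2/5 - I/5)*cos(2 - I)

Final answer: (2/5 - I/5)*cos(2 - I)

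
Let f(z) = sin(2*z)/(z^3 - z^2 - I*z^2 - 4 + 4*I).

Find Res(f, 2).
Write f(z) = P(z)/Q(z) with P(z) = sin(2*z) and Q(z) = z^3 - z^2 - I*z^2 - 4 + 4*I.
The denominator factors as Q(z) = (z + 1 + I)*(z - 2*I)*(z - 2), so z = 2 is a simple zero of Q and P is analytic there; z = 2 is therefore a simple pole and
  Res(f, z₀) = P(z₀)/Q'(z₀).

Q'(z) = 3*z^2 - 2*z - 2*I*z, so Q'(2) = 8 - 4*I.
P(2) = sin(4).

Res(f, 2) = (sin(4))/(8 - 4*I) = (1/10 + I/20)*sin(4)

Final answer: (1/10 + I/20)*sin(4)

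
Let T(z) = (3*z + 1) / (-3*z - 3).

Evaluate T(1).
-2/3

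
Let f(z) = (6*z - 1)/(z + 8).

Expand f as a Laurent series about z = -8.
-49/(z + 8) + 6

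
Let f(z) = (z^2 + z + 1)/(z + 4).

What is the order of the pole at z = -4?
Factor the denominator:
  z + 4 = (z + 4)

The numerator P(z) = z^2 + z + 1 has P(-4) = 13 ≠ 0, so no factor of (z + 4) cancels.
Near z = -4 we can therefore write f(z) = g(z)/(z + 4) with g analytic at -4 and g(-4) ≠ 0 (g is just the numerator).

Hence z = -4 is a pole of order 1.

Final answer: 1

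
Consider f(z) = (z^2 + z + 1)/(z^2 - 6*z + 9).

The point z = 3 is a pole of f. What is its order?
Factor the denominator:
  z^2 - 6*z + 9 = (z - 3)^2

The numerator P(z) = z^2 + z + 1 has P(3) = 13 ≠ 0, so no factor of (z - 3) cancels.
Near z = 3 we can therefore write f(z) = g(z)/(z - 3)^2 with g analytic at 3 and g(3) ≠ 0 (g is just the numerator).

Hence z = 3 is a pole of order 2.

Final answer: 2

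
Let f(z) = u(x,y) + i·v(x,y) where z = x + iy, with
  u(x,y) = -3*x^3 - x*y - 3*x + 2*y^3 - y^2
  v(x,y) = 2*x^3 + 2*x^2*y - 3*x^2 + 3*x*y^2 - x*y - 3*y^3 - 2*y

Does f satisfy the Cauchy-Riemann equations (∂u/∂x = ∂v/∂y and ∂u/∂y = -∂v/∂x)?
∂u/∂x = -9*x^2 - y - 3
∂v/∂y = 2*x^2 + 6*x*y - x - 9*y^2 - 2
∂u/∂y = -x + 6*y^2 - 2*y
∂v/∂x = 6*x^2 + 4*x*y - 6*x + 3*y^2 - y
∂u/∂x ≠ ∂v/∂y and ∂u/∂y ≠ -∂v/∂x; the Cauchy-Riemann equations are not satisfied, so f is not analytic.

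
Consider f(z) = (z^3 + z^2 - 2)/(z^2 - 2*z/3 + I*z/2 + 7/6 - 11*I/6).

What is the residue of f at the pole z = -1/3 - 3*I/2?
Write f(z) = P(z)/Q(z) with P(z) = z^3 + z^2 - 2 and Q(z) = z^2 - 2*z/3 + I*z/2 + 7/6 - 11*I/6.
The denominator factors as Q(z) = (z - 1 - I)*(z + 1/3 + 3*I/2), so z = -1/3 - 3*I/2 is a simple zero of Q and P is analytic there; z = -1/3 - 3*I/2 is therefore a simple pole and
  Res(f, z₀) = P(z₀)/Q'(z₀).

Q'(z) = 2*z - 2/3 + I/2, so Q'(-1/3 - 3*I/2) = -4/3 - 5*I/2.
P(-1/3 - 3*I/2) = -52/27 + 31*I/8.

Res(f, -1/3 - 3*I/2) = (-52/27 + 31*I/8)/(-4/3 - 5*I/2) = -9227/10404 - 1078*I/867

Final answer: -9227/10404 - 1078*I/867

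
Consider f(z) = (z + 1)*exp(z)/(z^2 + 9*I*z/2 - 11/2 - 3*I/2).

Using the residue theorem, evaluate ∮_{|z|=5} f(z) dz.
By the residue theorem, ∮_C f(z) dz = 2πi · (sum of the residues of f at the poles inside |z| = 5).

The denominator factors as (z - 1 + 3*I/2)*(z + 1 + 3*I), so the singularities of f are simple poles at z = 1 - 3*I/2, z = -1 - 3*I.
  |1 - 3*I/2|² = 13/4 < 25 = 5², so this pole is inside the contour.
  |-1 - 3*I|² = 10 < 25 = 5², so this pole is inside the contour.

With P(z) = (z + 1)*exp(z) and Q(z) = z^2 + 9*I*z/2 - 11/2 - 3*I/2, each pole is simple, so Res(f, z₀) = P(z₀)/Q'(z₀) with Q'(z) = 2*z + 9*I/2.
  Res(f, 1 - 3*I/2) = P(1 - 3*I/2)/Q'(1 - 3*I/2) = ((2 - 3*I/2)*exp(1 - 3*I/2))/(2 + 3*I/2) = (7/25 - 24*I/25)*exp(1 - 3*I/2)
  Res(f, -1 - 3*I) = P(-1 - 3*I)/Q'(-1 - 3*I) = (-3*I*exp(-1 - 3*I))/(-2 - 3*I/2) = (18/25 + 24*I/25)*exp(-1 - 3*I)

Sum of residues inside C: (7/25 - 24*I/25)*exp(1 - 3*I/2) + (18/25 + 24*I/25)*exp(-1 - 3*I)
∮_C f(z) dz = 2πi · ((7/25 - 24*I/25)*exp(1 - 3*I/2) + (18/25 + 24*I/25)*exp(-1 - 3*I)) = pi*(48/25 + 14*I/25)*exp(1 - 3*I/2) + pi*(-48/25 + 36*I/25)*exp(-1 - 3*I)

Final answer: pi*(48/25 + 14*I/25)*exp(1 - 3*I/2) + pi*(-48/25 + 36*I/25)*exp(-1 - 3*I)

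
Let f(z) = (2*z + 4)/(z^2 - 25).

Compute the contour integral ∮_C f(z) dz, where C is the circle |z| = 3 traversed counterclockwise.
By the residue theorem, ∮_C f(z) dz = 2πi · (sum of the residues of f at the poles inside |z| = 3).

The denominator factors as (z - 5)*(z + 5), so the singularities of f are simple poles at z = 5, z = -5.
  |5|² = 25 > 9 = 3², so this pole is outside the contour.
  |-5|² = 25 > 9 = 3², so this pole is outside the contour.

No pole lies inside the contour, so f is analytic on and inside C and the integral is 0 (Cauchy's theorem).

Final answer: 0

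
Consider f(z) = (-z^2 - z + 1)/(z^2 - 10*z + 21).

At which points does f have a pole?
The singularities of f are the zeros of the denominator. Factoring,
  z^2 - 10*z + 21 = (z - 7)*(z - 3)
so the candidates are z = 7, z = 3.

Check the numerator P(z) = -z^2 - z + 1 at each one:
  P(7) = -55 ≠ 0, so z = 7 is a (simple) pole.
  P(3) = -11 ≠ 0, so z = 3 is a (simple) pole.

Poles of f: {3, 7}

Final answer: {3, 7}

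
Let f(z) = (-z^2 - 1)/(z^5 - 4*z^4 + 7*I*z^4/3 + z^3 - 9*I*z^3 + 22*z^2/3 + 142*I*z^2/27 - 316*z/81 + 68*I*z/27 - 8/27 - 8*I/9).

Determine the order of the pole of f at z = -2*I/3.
Factor the denominator:
  z^5 - 4*z^4 + 7*I*z^4/3 + z^3 - 9*I*z^3 + 22*z^2/3 + 142*I*z^2/27 - 316*z/81 + 68*I*z/27 - 8/27 - 8*I/9 = (z + 2*I/3)^3*(z - 1 + I/3)*(z - 3)

The numerator P(z) = -z^2 - 1 has P(-2*I/3) = -5/9 ≠ 0, so no factor of (z + 2*I/3) cancels.
Near z = -2*I/3 we can therefore write f(z) = g(z)/(z + 2*I/3)^3 with g analytic at -2*I/3 and g(-2*I/3) ≠ 0 (g is the numerator divided by the remaining denominator factors).

Hence z = -2*I/3 is a pole of order 3.

Final answer: 3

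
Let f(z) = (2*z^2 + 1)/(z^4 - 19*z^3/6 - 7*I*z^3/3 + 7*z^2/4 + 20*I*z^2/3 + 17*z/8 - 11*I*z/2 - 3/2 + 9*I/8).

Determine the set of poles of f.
The singularities of f are the zeros of the denominator. Factoring,
  z^4 - 19*z^3/6 - 7*I*z^3/3 + 7*z^2/4 + 20*I*z^2/3 + 17*z/8 - 11*I*z/2 - 3/2 + 9*I/8 = (z - 1 - I/2)*(z - 3/2)*(z - 2/3 - I/3)*(z - 3*I/2)
so the candidates are z = 1 + I/2, z = 3/2, z = 2/3 + I/3, z = 3*I/2.

Check the numerator P(z) = 2*z^2 + 1 at each one:
  P(1 + I/2) = 5/2 + 2*I ≠ 0, so z = 1 + I/2 is a (simple) pole.
  P(3/2) = 11/2 ≠ 0, so z = 3/2 is a (simple) pole.
  P(2/3 + I/3) = 5/3 + 8*I/9 ≠ 0, so z = 2/3 + I/3 is a (simple) pole.
  P(3*I/2) = -7/2 ≠ 0, so z = 3*I/2 is a (simple) pole.

Poles of f: {3*I/2, 2/3 + I/3, 1 + I/2, 3/2}

Final answer: {3*I/2, 2/3 + I/3, 1 + I/2, 3/2}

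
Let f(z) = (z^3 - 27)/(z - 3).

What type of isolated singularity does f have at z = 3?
removable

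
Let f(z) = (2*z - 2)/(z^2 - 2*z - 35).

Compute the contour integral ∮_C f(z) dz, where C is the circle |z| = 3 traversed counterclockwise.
By the residue theorem, ∮_C f(z) dz = 2πi · (sum of the residues of f at the poles inside |z| = 3).

The denominator factors as (z + 5)*(z - 7), so the singularities of f are simple poles at z = -5, z = 7.
  |-5|² = 25 > 9 = 3², so this pole is outside the contour.
  |7|² = 49 > 9 = 3², so this pole is outside the contour.

No pole lies inside the contour, so f is analytic on and inside C and the integral is 0 (Cauchy's theorem).

Final answer: 0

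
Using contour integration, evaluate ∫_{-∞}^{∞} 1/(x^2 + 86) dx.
Let f(z) = 1/(z^2 + 86). The denominator has no real zeros and deg Q - deg P = 2 ≥ 2, so the integral of f over the upper semicircle |z| = R tends to 0 as R → ∞. Closing the contour in the upper half-plane,
  ∫_{-∞}^{∞} f(x) dx = 2πi · Σ Res(f, z_k)  over the poles with Im z_k > 0.

Zeros of the denominator: z^2 + 86 = 0 gives z = ±sqrt(86)*I.
Upper half-plane: z = sqrt(86)*I (simple).

Each pole is a simple zero of Q(z) = z^2 + 86, so Res(f, z₀) = P(z₀)/Q'(z₀) with P(z) = 1, Q'(z) = 2*z:
  Res(f, sqrt(86)*I) = (1)/(2*sqrt(86)*I) = -sqrt(86)*I/172

∫_{-∞}^{∞} f(x) dx = 2πi · (-sqrt(86)*I/172) = sqrt(86)*pi/86

Final answer: sqrt(86)*pi/86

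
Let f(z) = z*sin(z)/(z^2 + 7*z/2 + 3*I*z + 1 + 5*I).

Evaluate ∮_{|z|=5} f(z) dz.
pi*(-8/5 - 24*I/5)*sin(2 + 2*I) + pi*(8/5 + 14*I/5)*sin(3/2 + I)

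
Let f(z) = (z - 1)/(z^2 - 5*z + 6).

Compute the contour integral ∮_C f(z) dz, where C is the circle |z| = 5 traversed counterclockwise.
By the residue theorem, ∮_C f(z) dz = 2πi · (sum of the residues of f at the poles inside |z| = 5).

The denominator factors as (z - 3)*(z - 2), so the singularities of f are simple poles at z = 3, z = 2.
  |3|² = 9 < 25 = 5², so this pole is inside the contour.
  |2|² = 4 < 25 = 5², so this pole is inside the contour.

With P(z) = z - 1 and Q(z) = z^2 - 5*z + 6, each pole is simple, so Res(f, z₀) = P(z₀)/Q'(z₀) with Q'(z) = 2*z - 5.
  Res(f, 3) = P(3)/Q'(3) = (2)/(1) = 2
  Res(f, 2) = P(2)/Q'(2) = (1)/(-1) = -1

Sum of residues inside C: 1
∮_C f(z) dz = 2πi · (1) = 2*I*pi

Final answer: 2*I*pi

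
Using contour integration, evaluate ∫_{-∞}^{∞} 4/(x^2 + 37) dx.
Let f(z) = 4/(z^2 + 37). The denominator has no real zeros and deg Q - deg P = 2 ≥ 2, so the integral of f over the upper semicircle |z| = R tends to 0 as R → ∞. Closing the contour in the upper half-plane,
  ∫_{-∞}^{∞} f(x) dx = 2πi · Σ Res(f, z_k)  over the poles with Im z_k > 0.

Zeros of the denominator: z^2 + 37 = 0 gives z = ±sqrt(37)*I.
Upper half-plane: z = sqrt(37)*I (simple).

Each pole is a simple zero of Q(z) = z^2 + 37, so Res(f, z₀) = P(z₀)/Q'(z₀) with P(z) = 4, Q'(z) = 2*z:
  Res(f, sqrt(37)*I) = (4)/(2*sqrt(37)*I) = -2*sqrt(37)*I/37

∫_{-∞}^{∞} f(x) dx = 2πi · (-2*sqrt(37)*I/37) = 4*sqrt(37)*pi/37

Final answer: 4*sqrt(37)*pi/37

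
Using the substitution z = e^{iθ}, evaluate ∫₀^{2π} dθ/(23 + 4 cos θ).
Let J = ∫₀^{2π} dθ/(23 + 4 cos θ).
Put z = e^{iθ}: then cos θ = (z + 1/z)/2, dθ = dz/(iz), and z runs once counterclockwise around |z| = 1:
  J = ∮_{|z|=1} 1/(23 + 4*(z + 1/z)/2) · dz/(iz) = (2/i) ∮_{|z|=1} dz/(4*z^2 + 46*z + 4).
The roots of 4*z^2 + 46*z + 4 are z = (-23 ± sqrt(23^2 - 4^2))/4, with sqrt(513) = 3*sqrt(57); their product is 1, so only z₊ = -23/4 + 3*sqrt(57)/4 lies inside the unit circle (z₋ = -23/4 - 3*sqrt(57)/4 lies outside).
z₊ is a simple zero of q(z) = 4*z^2 + 46*z + 4, so Res(1/q, z₊) = 1/q'(z₊) with q'(z) = 8*z + 46; and q'(z₊) = 4*(z₊ - z₋) = 6*sqrt(57).
Therefore J = (2/i) · 2πi · 1/(6*sqrt(57)) = 2*pi/(3*sqrt(57)) = 2*sqrt(57)*pi/171

Final answer: 2*sqrt(57)*pi/171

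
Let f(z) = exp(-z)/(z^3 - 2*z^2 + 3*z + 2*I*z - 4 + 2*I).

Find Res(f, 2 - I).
Write f(z) = P(z)/Q(z) with P(z) = exp(-z) and Q(z) = z^3 - 2*z^2 + 3*z + 2*I*z - 4 + 2*I.
The denominator factors as Q(z) = (z - 2 + I)*(z + I)*(z - 2*I), so z = 2 - I is a simple zero of Q and P is analytic there; z = 2 - I is therefore a simple pole and
  Res(f, z₀) = P(z₀)/Q'(z₀).

Q'(z) = 3*z^2 - 4*z + 3 + 2*I, so Q'(2 - I) = 4 - 6*I.
P(2 - I) = exp(-2 + I).

Res(f, 2 - I) = (exp(-2 + I))/(4 - 6*I) = (1/13 + 3*I/26)*exp(-2 + I)

Final answer: (1/13 + 3*I/26)*exp(-2 + I)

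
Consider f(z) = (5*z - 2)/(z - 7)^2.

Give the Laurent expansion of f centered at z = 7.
Put w = z - (7), i.e. z = w + 7. The denominator is w^2, so it suffices to rewrite the numerator in powers of w.

P(z) = 5*z - 2
P(w + 7) = 33 + 5*w

Dividing each term by w^2:
  f = 33/w^2 + 5/w

Substituting back w = z - 7:
  f(z) = 33/(z - 7)^2 + 5/(z - 7)

The series is finite because the numerator is a polynomial; the negative powers form the principal part, and the coefficient of 1/(z - 7) gives Res(f, 7) = 5.

Final answer: 33/(z - 7)^2 + 5/(z - 7)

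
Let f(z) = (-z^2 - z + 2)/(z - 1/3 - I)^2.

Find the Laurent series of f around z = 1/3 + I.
(23/9 - 5*I/3)/(z - 1/3 - I)^2 + (-5/3 - 2*I)/(z - 1/3 - I) - 1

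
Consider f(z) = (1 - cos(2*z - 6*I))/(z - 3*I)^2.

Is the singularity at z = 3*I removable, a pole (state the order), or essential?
removable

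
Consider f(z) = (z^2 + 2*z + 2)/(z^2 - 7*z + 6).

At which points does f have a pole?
{1, 6}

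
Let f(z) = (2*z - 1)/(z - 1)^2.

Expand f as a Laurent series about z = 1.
Put w = z - (1), i.e. z = w + 1. The denominator is w^2, so it suffices to rewrite the numerator in powers of w.

P(z) = 2*z - 1
P(w + 1) = 1 + 2*w

Dividing each term by w^2:
  f = 1/w^2 + 2/w

Substituting back w = z - 1:
  f(z) = 1/(z - 1)^2 + 2/(z - 1)

The series is finite because the numerator is a polynomial; the negative powers form the principal part, and the coefficient of 1/(z - 1) gives Res(f, 1) = 2.

Final answer: 1/(z - 1)^2 + 2/(z - 1)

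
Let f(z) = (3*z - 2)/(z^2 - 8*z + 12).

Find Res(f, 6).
Write f(z) = P(z)/Q(z) with P(z) = 3*z - 2 and Q(z) = z^2 - 8*z + 12.
The denominator factors as Q(z) = (z - 2)*(z - 6), so z = 6 is a simple zero of Q and P is analytic there; z = 6 is therefore a simple pole and
  Res(f, z₀) = P(z₀)/Q'(z₀).

Q'(z) = 2*z - 8, so Q'(6) = 4.
P(6) = 16.

Res(f, 6) = (16)/(4) = 4

Final answer: 4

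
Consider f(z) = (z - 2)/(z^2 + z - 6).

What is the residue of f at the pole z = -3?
Write f(z) = P(z)/Q(z) with P(z) = z - 2 and Q(z) = z^2 + z - 6.
The denominator factors as Q(z) = (z - 2)*(z + 3), so z = -3 is a simple zero of Q and P is analytic there; z = -3 is therefore a simple pole and
  Res(f, z₀) = P(z₀)/Q'(z₀).

Q'(z) = 2*z + 1, so Q'(-3) = -5.
P(-3) = -5.

Res(f, -3) = (-5)/(-5) = 1

Final answer: 1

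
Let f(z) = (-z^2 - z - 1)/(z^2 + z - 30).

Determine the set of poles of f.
The singularities of f are the zeros of the denominator. Factoring,
  z^2 + z - 30 = (z - 5)*(z + 6)
so the candidates are z = 5, z = -6.

Check the numerator P(z) = -z^2 - z - 1 at each one:
  P(5) = -31 ≠ 0, so z = 5 is a (simple) pole.
  P(-6) = -31 ≠ 0, so z = -6 is a (simple) pole.

Poles of f: {-6, 5}

Final answer: {-6, 5}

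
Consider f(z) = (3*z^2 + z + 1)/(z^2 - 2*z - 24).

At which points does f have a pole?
The singularities of f are the zeros of the denominator. Factoring,
  z^2 - 2*z - 24 = (z + 4)*(z - 6)
so the candidates are z = -4, z = 6.

Check the numerator P(z) = 3*z^2 + z + 1 at each one:
  P(-4) = 45 ≠ 0, so z = -4 is a (simple) pole.
  P(6) = 115 ≠ 0, so z = 6 is a (simple) pole.

Poles of f: {-4, 6}

Final answer: {-4, 6}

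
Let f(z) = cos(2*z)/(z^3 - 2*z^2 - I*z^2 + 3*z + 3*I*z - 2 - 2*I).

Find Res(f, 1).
Write f(z) = P(z)/Q(z) with P(z) = cos(2*z) and Q(z) = z^3 - 2*z^2 - I*z^2 + 3*z + 3*I*z - 2 - 2*I.
The denominator factors as Q(z) = (z - 1 + I)*(z - 2*I)*(z - 1), so z = 1 is a simple zero of Q and P is analytic there; z = 1 is therefore a simple pole and
  Res(f, z₀) = P(z₀)/Q'(z₀).

Q'(z) = 3*z^2 - 4*z - 2*I*z + 3 + 3*I, so Q'(1) = 2 + I.
P(1) = cos(2).

Res(f, 1) = (cos(2))/(2 + I) = (2/5 - I/5)*cos(2)

Final answer: (2/5 - I/5)*cos(2)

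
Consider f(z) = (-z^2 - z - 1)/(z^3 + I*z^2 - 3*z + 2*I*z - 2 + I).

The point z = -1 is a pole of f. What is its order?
Factor the denominator:
  z^3 + I*z^2 - 3*z + 2*I*z - 2 + I = (z + 1)^2*(z - 2 + I)

The numerator P(z) = -z^2 - z - 1 has P(-1) = -1 ≠ 0, so no factor of (z + 1) cancels.
Near z = -1 we can therefore write f(z) = g(z)/(z + 1)^2 with g analytic at -1 and g(-1) ≠ 0 (g is the numerator divided by the remaining denominator factors).

Hence z = -1 is a pole of order 2.

Final answer: 2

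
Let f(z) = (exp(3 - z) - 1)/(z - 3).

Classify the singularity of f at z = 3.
Let u = z - 3. The exponent is 3 - z = -u, so
  f = (e^(-u) - 1)/u = ((-u) + (-u)^2/2 + (-u)^3/6 + ...)/u = -1 + (1/2)*u + (-1/6)*u^2 + ...
The Laurent expansion about u = 0 has no negative powers; equivalently lim_{z→3} f(z) = -1 exists and is finite.
So the singularity is removable.

Final answer: removable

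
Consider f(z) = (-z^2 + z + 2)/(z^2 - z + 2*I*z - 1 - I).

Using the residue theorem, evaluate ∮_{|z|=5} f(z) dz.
By the residue theorem, ∮_C f(z) dz = 2πi · (sum of the residues of f at the poles inside |z| = 5).

The denominator factors as (z + I)*(z - 1 + I), so the singularities of f are simple poles at z = -I, z = 1 - I.
  |-I|² = 1 < 25 = 5², so this pole is inside the contour.
  |1 - I|² = 2 < 25 = 5², so this pole is inside the contour.

With P(z) = -z^2 + z + 2 and Q(z) = z^2 - z + 2*I*z - 1 - I, each pole is simple, so Res(f, z₀) = P(z₀)/Q'(z₀) with Q'(z) = 2*z - 1 + 2*I.
  Res(f, -I) = P(-I)/Q'(-I) = (3 - I)/(-1) = -3 + I
  Res(f, 1 - I) = P(1 - I)/Q'(1 - I) = (3 + I)/(1) = 3 + I

Sum of residues inside C: 2*I
∮_C f(z) dz = 2πi · (2*I) = -4*pi

Final answer: -4*pi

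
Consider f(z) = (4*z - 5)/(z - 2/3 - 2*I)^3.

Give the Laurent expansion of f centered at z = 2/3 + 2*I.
Put w = z - (2/3 + 2*I), i.e. z = w + 2/3 + 2*I. The denominator is w^3, so it suffices to rewrite the numerator in powers of w.

P(z) = 4*z - 5
P(w + 2/3 + 2*I) = -7/3 + 8*I + 4*w

Dividing each term by w^3:
  f = (-7/3 + 8*I)/w^3 + 4/w^2

Substituting back w = z - 2/3 - 2*I:
  f(z) = (-7/3 + 8*I)/(z - 2/3 - 2*I)^3 + 4/(z - 2/3 - 2*I)^2

The series is finite because the numerator is a polynomial; the negative powers form the principal part.

Final answer: (-7/3 + 8*I)/(z - 2/3 - 2*I)^3 + 4/(z - 2/3 - 2*I)^2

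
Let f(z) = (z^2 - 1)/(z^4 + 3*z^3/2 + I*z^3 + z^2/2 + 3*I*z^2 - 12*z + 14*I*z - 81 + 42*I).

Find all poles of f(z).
The singularities of f are the zeros of the denominator. Factoring,
  z^4 + 3*z^3/2 + I*z^3 + z^2/2 + 3*I*z^2 - 12*z + 14*I*z - 81 + 42*I = (z + 1/2 - 3*I)*(z + 1 + 3*I)*(z - 3 + I)*(z + 3)
so the candidates are z = -1/2 + 3*I, z = -1 - 3*I, z = 3 - I, z = -3.

Check the numerator P(z) = z^2 - 1 at each one:
  P(-1/2 + 3*I) = -39/4 - 3*I ≠ 0, so z = -1/2 + 3*I is a (simple) pole.
  P(-1 - 3*I) = -9 + 6*I ≠ 0, so z = -1 - 3*I is a (simple) pole.
  P(3 - I) = 7 - 6*I ≠ 0, so z = 3 - I is a (simple) pole.
  P(-3) = 8 ≠ 0, so z = -3 is a (simple) pole.

Poles of f: {-3, -1 - 3*I, -1/2 + 3*I, 3 - I}

Final answer: {-3, -1 - 3*I, -1/2 + 3*I, 3 - I}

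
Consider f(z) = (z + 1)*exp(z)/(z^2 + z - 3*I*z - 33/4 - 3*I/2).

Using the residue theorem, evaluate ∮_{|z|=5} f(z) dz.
By the residue theorem, ∮_C f(z) dz = 2πi · (sum of the residues of f at the poles inside |z| = 5).

The denominator factors as (z - 2 - 3*I/2)*(z + 3 - 3*I/2), so the singularities of f are simple poles at z = 2 + 3*I/2, z = -3 + 3*I/2.
  |2 + 3*I/2|² = 25/4 < 25 = 5², so this pole is inside the contour.
  |-3 + 3*I/2|² = 45/4 < 25 = 5², so this pole is inside the contour.

With P(z) = (z + 1)*exp(z) and Q(z) = z^2 + z - 3*I*z - 33/4 - 3*I/2, each pole is simple, so Res(f, z₀) = P(z₀)/Q'(z₀) with Q'(z) = 2*z + 1 - 3*I.
  Res(f, 2 + 3*I/2) = P(2 + 3*I/2)/Q'(2 + 3*I/2) = ((3 + 3*I/2)*exp(2 + 3*I/2))/(5) = (3/5 + 3*I/10)*exp(2 + 3*I/2)
  Res(f, -3 + 3*I/2) = P(-3 + 3*I/2)/Q'(-3 + 3*I/2) = ((-2 + 3*I/2)*exp(-3 + 3*I/2))/(-5) = (2/5 - 3*I/10)*exp(-3 + 3*I/2)

Sum of residues inside C: (2/5 - 3*I/10)*exp(-3 + 3*I/2) + (3/5 + 3*I/10)*exp(2 + 3*I/2)
∮_C f(z) dz = 2πi · ((2/5 - 3*I/10)*exp(-3 + 3*I/2) + (3/5 + 3*I/10)*exp(2 + 3*I/2)) = pi*(-3/5 + 6*I/5)*exp(2 + 3*I/2) + pi*(3/5 + 4*I/5)*exp(-3 + 3*I/2)

Final answer: pi*(-3/5 + 6*I/5)*exp(2 + 3*I/2) + pi*(3/5 + 4*I/5)*exp(-3 + 3*I/2)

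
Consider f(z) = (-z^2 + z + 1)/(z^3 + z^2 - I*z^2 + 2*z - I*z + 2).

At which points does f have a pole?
The singularities of f are the zeros of the denominator. Factoring,
  z^3 + z^2 - I*z^2 + 2*z - I*z + 2 = (z - 2*I)*(z + I)*(z + 1)
so the candidates are z = 2*I, z = -I, z = -1.

Check the numerator P(z) = -z^2 + z + 1 at each one:
  P(2*I) = 5 + 2*I ≠ 0, so z = 2*I is a (simple) pole.
  P(-I) = 2 - I ≠ 0, so z = -I is a (simple) pole.
  P(-1) = -1 ≠ 0, so z = -1 is a (simple) pole.

Poles of f: {-1, -I, 2*I}

Final answer: {-1, -I, 2*I}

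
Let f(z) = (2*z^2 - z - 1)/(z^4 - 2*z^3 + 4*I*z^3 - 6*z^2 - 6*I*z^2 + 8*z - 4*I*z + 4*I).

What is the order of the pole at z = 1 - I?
Factor the denominator:
  z^4 - 2*z^3 + 4*I*z^3 - 6*z^2 - 6*I*z^2 + 8*z - 4*I*z + 4*I = (z - 1 + I)^3*(z + 1 + I)

The numerator P(z) = 2*z^2 - z - 1 has P(1 - I) = -2 - 3*I ≠ 0, so no factor of (z - 1 + I) cancels.
Near z = 1 - I we can therefore write f(z) = g(z)/(z - 1 + I)^3 with g analytic at 1 - I and g(1 - I) ≠ 0 (g is the numerator divided by the remaining denominator factors).

Hence z = 1 - I is a pole of order 3.

Final answer: 3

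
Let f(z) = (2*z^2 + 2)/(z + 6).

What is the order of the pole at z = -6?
1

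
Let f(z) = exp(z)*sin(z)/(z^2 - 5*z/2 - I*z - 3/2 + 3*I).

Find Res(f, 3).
Write f(z) = P(z)/Q(z) with P(z) = exp(z)*sin(z) and Q(z) = z^2 - 5*z/2 - I*z - 3/2 + 3*I.
The denominator factors as Q(z) = (z - 3)*(z + 1/2 - I), so z = 3 is a simple zero of Q and P is analytic there; z = 3 is therefore a simple pole and
  Res(f, z₀) = P(z₀)/Q'(z₀).

Q'(z) = 2*z - 5/2 - I, so Q'(3) = 7/2 - I.
P(3) = exp(3)*sin(3).

Res(f, 3) = (exp(3)*sin(3))/(7/2 - I) = (14/53 + 4*I/53)*exp(3)*sin(3)

Final answer: (14/53 + 4*I/53)*exp(3)*sin(3)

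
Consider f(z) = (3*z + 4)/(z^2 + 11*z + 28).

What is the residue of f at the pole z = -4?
-8/3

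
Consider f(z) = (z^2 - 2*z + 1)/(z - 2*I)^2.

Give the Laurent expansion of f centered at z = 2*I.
Put w = z - (2*I), i.e. z = w + 2*I. The denominator is w^2, so it suffices to rewrite the numerator in powers of w.

P(z) = z^2 - 2*z + 1
P(w + 2*I) = -3 - 4*I + (-2 + 4*I)*w + w^2

Dividing each term by w^2:
  f = (-3 - 4*I)/w^2 + (-2 + 4*I)/w + 1

Substituting back w = z - 2*I:
  f(z) = (-3 - 4*I)/(z - 2*I)^2 + (-2 + 4*I)/(z - 2*I) + 1

The series is finite because the numerator is a polynomial; the negative powers form the principal part, and the coefficient of 1/(z - 2*I) gives Res(f, 2*I) = -2 + 4*I.

Final answer: (-3 - 4*I)/(z - 2*I)^2 + (-2 + 4*I)/(z - 2*I) + 1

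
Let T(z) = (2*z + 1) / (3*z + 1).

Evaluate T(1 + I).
Substitute z = 1 + I:
  numerator:   2*(1 + I) + 1 = 3 + 2*I
  denominator: 3*(1 + I) + 1 = 4 + 3*I
T(1 + I) = (3 + 2*I)/(4 + 3*I); multiplying numerator and denominator by the conjugate 4 - 3*I gives (18 - I)/25 = 18/25 - I/25

Final answer: 18/25 - I/25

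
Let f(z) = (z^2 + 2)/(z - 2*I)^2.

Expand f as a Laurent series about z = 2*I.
Put w = z - (2*I), i.e. z = w + 2*I. The denominator is w^2, so it suffices to rewrite the numerator in powers of w.

P(z) = z^2 + 2
P(w + 2*I) = -2 + 4*I*w + w^2

Dividing each term by w^2:
  f = -2/w^2 + 4*I/w + 1

Substituting back w = z - 2*I:
  f(z) = -2/(z - 2*I)^2 + 4*I/(z - 2*I) + 1

The series is finite because the numerator is a polynomial; the negative powers form the principal part, and the coefficient of 1/(z - 2*I) gives Res(f, 2*I) = 4*I.

Final answer: -2/(z - 2*I)^2 + 4*I/(z - 2*I) + 1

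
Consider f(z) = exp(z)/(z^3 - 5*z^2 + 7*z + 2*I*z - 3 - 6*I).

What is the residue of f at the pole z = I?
Write f(z) = P(z)/Q(z) with P(z) = exp(z) and Q(z) = z^3 - 5*z^2 + 7*z + 2*I*z - 3 - 6*I.
The denominator factors as Q(z) = (z - 3)*(z - 2 + I)*(z - I), so z = I is a simple zero of Q and P is analytic there; z = I is therefore a simple pole and
  Res(f, z₀) = P(z₀)/Q'(z₀).

Q'(z) = 3*z^2 - 10*z + 7 + 2*I, so Q'(I) = 4 - 8*I.
P(I) = exp(I).

Res(f, I) = (exp(I))/(4 - 8*I) = (1/20 + I/10)*exp(I)

Final answer: (1/20 + I/10)*exp(I)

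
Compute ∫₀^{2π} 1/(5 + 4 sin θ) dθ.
Call the integral J. The integrand is 2π-periodic and we integrate over a full period, so shifting θ does not change the value (θ → θ + π/2 turns sin θ into cos θ). Hence
  J = ∫₀^{2π} dθ/(5 + 4 cos θ).
Put z = e^{iθ}: then cos θ = (z + 1/z)/2, dθ = dz/(iz), and z runs once counterclockwise around |z| = 1:
  J = ∮_{|z|=1} 1/(5 + 4*(z + 1/z)/2) · dz/(iz) = (2/i) ∮_{|z|=1} dz/(4*z^2 + 10*z + 4).
The roots of 4*z^2 + 10*z + 4 are z = (-5 ± sqrt(5^2 - 4^2))/4, with sqrt(9) = 3; their product is 1, so only z₊ = -1/2 lies inside the unit circle (z₋ = -2 lies outside).
z₊ is a simple zero of q(z) = 4*z^2 + 10*z + 4, so Res(1/q, z₊) = 1/q'(z₊) with q'(z) = 8*z + 10; and q'(z₊) = 4*(z₊ - z₋) = 6.
Therefore J = (2/i) · 2πi · 1/(6) = 2*pi/(3) = 2*pi/3

Final answer: 2*pi/3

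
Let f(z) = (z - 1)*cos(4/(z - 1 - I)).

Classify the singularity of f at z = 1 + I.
Let u = z - 1 - I. Then
  cos(4/u) = Σ_{k≥0} (-1)^k (4)^(2k)/((2k)!·u^(2k)) = 1 - 8/u^2 + 32/(3*u^4) + ...
which has infinitely many negative powers of u, so cos(4/(z - 1 - I)) has an essential singularity at z = 1 + I.
The extra factor z - 1 is a nonzero polynomial; if the product had at most a pole at z = 1 + I, dividing by that polynomial would leave cos(4/(z - 1 - I)) with at most a pole too — contradiction. (Equivalently, the product's Laurent series still has infinitely many negative powers.)
So the singularity is essential.

Final answer: essential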